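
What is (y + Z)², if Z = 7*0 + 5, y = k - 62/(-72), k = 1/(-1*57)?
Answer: 15976009/467856 ≈ 34.147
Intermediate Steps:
k = -1/57 (k = 1/(-57) = -1/57 ≈ -0.017544)
y = 577/684 (y = -1/57 - 62/(-72) = -1/57 - 62*(-1/72) = -1/57 + 31/36 = 577/684 ≈ 0.84357)
Z = 5 (Z = 0 + 5 = 5)
(y + Z)² = (577/684 + 5)² = (3997/684)² = 15976009/467856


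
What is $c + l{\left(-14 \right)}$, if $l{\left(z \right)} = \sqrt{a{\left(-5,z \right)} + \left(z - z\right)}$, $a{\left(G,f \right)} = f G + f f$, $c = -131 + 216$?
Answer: $85 + \sqrt{266} \approx 101.31$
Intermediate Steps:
$c = 85$
$a{\left(G,f \right)} = f^{2} + G f$ ($a{\left(G,f \right)} = G f + f^{2} = f^{2} + G f$)
$l{\left(z \right)} = \sqrt{z \left(-5 + z\right)}$ ($l{\left(z \right)} = \sqrt{z \left(-5 + z\right) + \left(z - z\right)} = \sqrt{z \left(-5 + z\right) + 0} = \sqrt{z \left(-5 + z\right)}$)
$c + l{\left(-14 \right)} = 85 + \sqrt{- 14 \left(-5 - 14\right)} = 85 + \sqrt{\left(-14\right) \left(-19\right)} = 85 + \sqrt{266}$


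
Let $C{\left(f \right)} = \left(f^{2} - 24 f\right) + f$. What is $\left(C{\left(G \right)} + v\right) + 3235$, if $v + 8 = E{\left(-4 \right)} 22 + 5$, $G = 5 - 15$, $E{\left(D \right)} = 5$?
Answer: $3672$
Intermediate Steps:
$G = -10$
$C{\left(f \right)} = f^{2} - 23 f$
$v = 107$ ($v = -8 + \left(5 \cdot 22 + 5\right) = -8 + \left(110 + 5\right) = -8 + 115 = 107$)
$\left(C{\left(G \right)} + v\right) + 3235 = \left(- 10 \left(-23 - 10\right) + 107\right) + 3235 = \left(\left(-10\right) \left(-33\right) + 107\right) + 3235 = \left(330 + 107\right) + 3235 = 437 + 3235 = 3672$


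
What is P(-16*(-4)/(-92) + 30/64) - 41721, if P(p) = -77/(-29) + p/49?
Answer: -43631386091/1045856 ≈ -41718.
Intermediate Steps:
P(p) = 77/29 + p/49 (P(p) = -77*(-1/29) + p*(1/49) = 77/29 + p/49)
P(-16*(-4)/(-92) + 30/64) - 41721 = (77/29 + (-16*(-4)/(-92) + 30/64)/49) - 41721 = (77/29 + (64*(-1/92) + 30*(1/64))/49) - 41721 = (77/29 + (-16/23 + 15/32)/49) - 41721 = (77/29 + (1/49)*(-167/736)) - 41721 = (77/29 - 167/36064) - 41721 = 2772085/1045856 - 41721 = -43631386091/1045856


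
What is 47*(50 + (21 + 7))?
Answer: 3666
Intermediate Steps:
47*(50 + (21 + 7)) = 47*(50 + 28) = 47*78 = 3666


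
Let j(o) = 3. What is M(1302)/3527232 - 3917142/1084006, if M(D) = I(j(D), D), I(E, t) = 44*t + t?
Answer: -1146096391617/318628387616 ≈ -3.5970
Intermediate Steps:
I(E, t) = 45*t
M(D) = 45*D
M(1302)/3527232 - 3917142/1084006 = (45*1302)/3527232 - 3917142/1084006 = 58590*(1/3527232) - 3917142*1/1084006 = 9765/587872 - 1958571/542003 = -1146096391617/318628387616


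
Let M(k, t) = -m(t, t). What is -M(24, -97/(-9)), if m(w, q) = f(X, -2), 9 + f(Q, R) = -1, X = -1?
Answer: -10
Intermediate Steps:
f(Q, R) = -10 (f(Q, R) = -9 - 1 = -10)
m(w, q) = -10
M(k, t) = 10 (M(k, t) = -1*(-10) = 10)
-M(24, -97/(-9)) = -1*10 = -10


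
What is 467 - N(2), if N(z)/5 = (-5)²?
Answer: 342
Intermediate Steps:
N(z) = 125 (N(z) = 5*(-5)² = 5*25 = 125)
467 - N(2) = 467 - 1*125 = 467 - 125 = 342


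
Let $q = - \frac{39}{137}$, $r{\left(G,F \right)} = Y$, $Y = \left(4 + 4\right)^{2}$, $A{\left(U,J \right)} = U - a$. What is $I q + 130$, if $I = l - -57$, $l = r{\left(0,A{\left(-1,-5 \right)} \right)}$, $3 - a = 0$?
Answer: $\frac{13091}{137} \approx 95.555$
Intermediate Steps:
$a = 3$ ($a = 3 - 0 = 3 + 0 = 3$)
$A{\left(U,J \right)} = -3 + U$ ($A{\left(U,J \right)} = U - 3 = -3 + U$)
$Y = 64$ ($Y = 8^{2} = 64$)
$r{\left(G,F \right)} = 64$
$l = 64$
$q = - \frac{39}{137}$ ($q = \left(-39\right) \frac{1}{137} = - \frac{39}{137} \approx -0.28467$)
$I = 121$ ($I = 64 - -57 = 64 + 57 = 121$)
$I q + 130 = 121 \left(- \frac{39}{137}\right) + 130 = - \frac{4719}{137} + 130 = \frac{13091}{137}$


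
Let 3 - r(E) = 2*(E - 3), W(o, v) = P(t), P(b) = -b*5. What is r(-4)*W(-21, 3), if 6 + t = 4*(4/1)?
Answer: -850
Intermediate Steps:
t = 10 (t = -6 + 4*(4/1) = -6 + 4*(4*1) = -6 + 4*4 = -6 + 16 = 10)
P(b) = -5*b
W(o, v) = -50 (W(o, v) = -5*10 = -50)
r(E) = 9 - 2*E (r(E) = 3 - 2*(E - 3) = 3 - 2*(-3 + E) = 3 - (-6 + 2*E) = 3 + (6 - 2*E) = 9 - 2*E)
r(-4)*W(-21, 3) = (9 - 2*(-4))*(-50) = (9 + 8)*(-50) = 17*(-50) = -850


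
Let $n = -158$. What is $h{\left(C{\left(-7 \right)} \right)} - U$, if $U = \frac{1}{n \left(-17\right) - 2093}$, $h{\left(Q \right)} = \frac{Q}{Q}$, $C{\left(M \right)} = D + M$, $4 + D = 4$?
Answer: $\frac{592}{593} \approx 0.99831$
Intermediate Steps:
$D = 0$ ($D = -4 + 4 = 0$)
$C{\left(M \right)} = M$ ($C{\left(M \right)} = 0 + M = M$)
$h{\left(Q \right)} = 1$
$U = \frac{1}{593}$ ($U = \frac{1}{\left(-158\right) \left(-17\right) - 2093} = \frac{1}{2686 - 2093} = \frac{1}{593} \approx 0.0016863$)
$h{\left(C{\left(-7 \right)} \right)} - U = 1 - \frac{1}{593} = \frac{592}{593}$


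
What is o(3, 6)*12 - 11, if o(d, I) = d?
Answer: 25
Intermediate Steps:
o(3, 6)*12 - 11 = 3*12 - 11 = 36 - 11 = 25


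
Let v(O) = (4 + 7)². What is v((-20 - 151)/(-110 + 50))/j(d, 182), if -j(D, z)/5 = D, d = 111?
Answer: -121/555 ≈ -0.21802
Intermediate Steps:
j(D, z) = -5*D
v(O) = 121 (v(O) = 11² = 121)
v((-20 - 151)/(-110 + 50))/j(d, 182) = 121/((-5*111)) = 121/(-555) = 121*(-1/555) = -121/555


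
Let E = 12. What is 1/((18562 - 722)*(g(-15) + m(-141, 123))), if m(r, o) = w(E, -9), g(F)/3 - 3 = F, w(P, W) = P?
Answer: -1/428160 ≈ -2.3356e-6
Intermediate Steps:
g(F) = 9 + 3*F
m(r, o) = 12
1/((18562 - 722)*(g(-15) + m(-141, 123))) = 1/((18562 - 722)*((9 + 3*(-15)) + 12)) = 1/(17840*((9 - 45) + 12)) = 1/(17840*(-36 + 12)) = 1/(17840*(-24)) = 1/(-428160) = -1/428160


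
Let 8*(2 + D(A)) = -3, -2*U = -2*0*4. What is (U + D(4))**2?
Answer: 361/64 ≈ 5.6406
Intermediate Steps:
U = 0 (U = -(-2*0)*4/2 = -0*4 = -1/2*0 = 0)
D(A) = -19/8 (D(A) = -2 + (1/8)*(-3) = -2 - 3/8 = -19/8)
(U + D(4))**2 = (0 - 19/8)**2 = (-19/8)**2 = 361/64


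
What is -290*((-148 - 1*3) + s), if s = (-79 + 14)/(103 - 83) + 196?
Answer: -24215/2 ≈ -12108.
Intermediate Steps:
s = 771/4 (s = -65/20 + 196 = -65*1/20 + 196 = -13/4 + 196 = 771/4 ≈ 192.75)
-290*((-148 - 1*3) + s) = -290*((-148 - 1*3) + 771/4) = -290*((-148 - 3) + 771/4) = -290*(-151 + 771/4) = -290*167/4 = -24215/2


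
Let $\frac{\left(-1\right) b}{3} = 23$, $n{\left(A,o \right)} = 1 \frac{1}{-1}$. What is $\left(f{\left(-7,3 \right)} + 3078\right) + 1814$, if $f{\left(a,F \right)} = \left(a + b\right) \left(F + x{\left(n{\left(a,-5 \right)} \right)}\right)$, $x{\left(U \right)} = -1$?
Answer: $4740$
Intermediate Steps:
$n{\left(A,o \right)} = -1$ ($n{\left(A,o \right)} = 1 \left(-1\right) = -1$)
$b = -69$ ($b = \left(-3\right) 23 = -69$)
$f{\left(a,F \right)} = \left(-1 + F\right) \left(-69 + a\right)$ ($f{\left(a,F \right)} = \left(a - 69\right) \left(F - 1\right) = \left(-69 + a\right) \left(-1 + F\right) = \left(-1 + F\right) \left(-69 + a\right)$)
$\left(f{\left(-7,3 \right)} + 3078\right) + 1814 = \left(\left(69 - -7 - 207 + 3 \left(-7\right)\right) + 3078\right) + 1814 = \left(\left(69 + 7 - 207 - 21\right) + 3078\right) + 1814 = \left(-152 + 3078\right) + 1814 = 2926 + 1814 = 4740$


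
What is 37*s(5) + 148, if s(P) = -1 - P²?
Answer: -814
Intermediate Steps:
37*s(5) + 148 = 37*(-1 - 1*5²) + 148 = 37*(-1 - 1*25) + 148 = 37*(-1 - 25) + 148 = 37*(-26) + 148 = -962 + 148 = -814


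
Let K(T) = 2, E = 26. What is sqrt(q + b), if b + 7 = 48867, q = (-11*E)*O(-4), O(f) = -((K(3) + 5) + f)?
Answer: sqrt(49718) ≈ 222.98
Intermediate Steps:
O(f) = -7 - f (O(f) = -((2 + 5) + f) = -(7 + f) = -7 - f)
q = 858 (q = (-11*26)*(-7 - 1*(-4)) = -286*(-7 + 4) = -286*(-3) = 858)
b = 48860 (b = -7 + 48867 = 48860)
sqrt(q + b) = sqrt(858 + 48860) = sqrt(49718)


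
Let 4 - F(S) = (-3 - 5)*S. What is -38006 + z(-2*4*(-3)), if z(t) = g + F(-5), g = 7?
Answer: -38035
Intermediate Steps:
F(S) = 4 + 8*S (F(S) = 4 - (-3 - 5)*S = 4 - (-8)*S = 4 + 8*S)
z(t) = -29 (z(t) = 7 + (4 + 8*(-5)) = 7 + (4 - 40) = 7 - 36 = -29)
-38006 + z(-2*4*(-3)) = -38006 - 29 = -38035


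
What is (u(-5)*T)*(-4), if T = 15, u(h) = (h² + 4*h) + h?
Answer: 0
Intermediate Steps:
u(h) = h² + 5*h
(u(-5)*T)*(-4) = (-5*(5 - 5)*15)*(-4) = (-5*0*15)*(-4) = (0*15)*(-4) = 0*(-4) = 0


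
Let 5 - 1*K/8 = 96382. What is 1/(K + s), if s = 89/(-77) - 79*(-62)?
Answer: -77/58991175 ≈ -1.3053e-6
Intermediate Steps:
K = -771016 (K = 40 - 8*96382 = 40 - 771056 = -771016)
s = 377057/77 (s = 89*(-1/77) + 4898 = -89/77 + 4898 = 377057/77 ≈ 4896.8)
1/(K + s) = 1/(-771016 + 377057/77) = 1/(-58991175/77) = -77/58991175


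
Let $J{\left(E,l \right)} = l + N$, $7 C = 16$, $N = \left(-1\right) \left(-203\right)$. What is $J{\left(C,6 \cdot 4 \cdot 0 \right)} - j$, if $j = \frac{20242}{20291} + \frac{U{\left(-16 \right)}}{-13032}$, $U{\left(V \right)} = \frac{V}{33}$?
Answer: $\frac{220340817485}{1090783287} \approx 202.0$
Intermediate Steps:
$N = 203$
$C = \frac{16}{7}$ ($C = \frac{1}{7} \cdot 16 = \frac{16}{7} \approx 2.2857$)
$U{\left(V \right)} = \frac{V}{33}$ ($U{\left(V \right)} = V \frac{1}{33} = \frac{V}{33}$)
$J{\left(E,l \right)} = 203 + l$ ($J{\left(E,l \right)} = l + 203 = 203 + l$)
$j = \frac{1088189776}{1090783287}$ ($j = \frac{20242}{20291} + \frac{\frac{1}{33} \left(-16\right)}{-13032} = 20242 \cdot \frac{1}{20291} - - \frac{2}{53757} = \frac{20242}{20291} + \frac{2}{53757} = \frac{1088189776}{1090783287} \approx 0.99762$)
$J{\left(C,6 \cdot 4 \cdot 0 \right)} - j = \left(203 + 6 \cdot 4 \cdot 0\right) - \frac{1088189776}{1090783287} = \left(203 + 24 \cdot 0\right) - \frac{1088189776}{1090783287} = \left(203 + 0\right) - \frac{1088189776}{1090783287} = 203 - \frac{1088189776}{1090783287} = \frac{220340817485}{1090783287}$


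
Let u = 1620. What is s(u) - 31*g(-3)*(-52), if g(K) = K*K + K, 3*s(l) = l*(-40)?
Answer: -11928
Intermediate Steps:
s(l) = -40*l/3 (s(l) = (l*(-40))/3 = (-40*l)/3 = -40*l/3)
g(K) = K + K**2 (g(K) = K**2 + K = K + K**2)
s(u) - 31*g(-3)*(-52) = -40/3*1620 - 31*(-3*(1 - 3))*(-52) = -21600 - 31*(-3*(-2))*(-52) = -21600 - 31*6*(-52) = -21600 - 186*(-52) = -21600 - 1*(-9672) = -21600 + 9672 = -11928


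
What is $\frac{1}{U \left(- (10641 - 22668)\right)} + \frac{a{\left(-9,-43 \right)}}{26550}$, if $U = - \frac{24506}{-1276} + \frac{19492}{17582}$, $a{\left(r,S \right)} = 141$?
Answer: $\frac{7161448333711}{1347446987385050} \approx 0.0053148$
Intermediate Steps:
$U = \frac{113934071}{5608658}$ ($U = \left(-24506\right) \left(- \frac{1}{1276}\right) + 19492 \cdot \frac{1}{17582} = \frac{12253}{638} + \frac{9746}{8791} = \frac{113934071}{5608658} \approx 20.314$)
$\frac{1}{U \left(- (10641 - 22668)\right)} + \frac{a{\left(-9,-43 \right)}}{26550} = \frac{1}{\frac{113934071}{5608658} \left(- (10641 - 22668)\right)} + \frac{141}{26550} = \frac{5608658}{113934071 \left(- (10641 - 22668)\right)} + 141 \cdot \frac{1}{26550} = \frac{5608658}{113934071 \left(\left(-1\right) \left(-12027\right)\right)} + \frac{47}{8850} = \frac{5608658}{113934071 \cdot 12027} + \frac{47}{8850} = \frac{5608658}{113934071} \cdot \frac{1}{12027} + \frac{47}{8850} = \frac{5608658}{1370285071917} + \frac{47}{8850} = \frac{7161448333711}{1347446987385050}$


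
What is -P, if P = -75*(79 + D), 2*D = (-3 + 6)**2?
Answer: 12525/2 ≈ 6262.5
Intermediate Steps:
D = 9/2 (D = (-3 + 6)**2/2 = (1/2)*3**2 = (1/2)*9 = 9/2 ≈ 4.5000)
P = -12525/2 (P = -75*(79 + 9/2) = -75*167/2 = -12525/2 ≈ -6262.5)
-P = -1*(-12525/2) = 12525/2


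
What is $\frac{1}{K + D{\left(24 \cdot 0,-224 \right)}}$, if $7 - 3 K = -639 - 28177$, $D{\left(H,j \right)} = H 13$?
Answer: $\frac{3}{28823} \approx 0.00010408$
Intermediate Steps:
$D{\left(H,j \right)} = 13 H$
$K = \frac{28823}{3}$ ($K = \frac{7}{3} - \frac{-639 - 28177}{3} = \frac{7}{3} - - \frac{28816}{3} = \frac{7}{3} + \frac{28816}{3} = \frac{28823}{3} \approx 9607.7$)
$\frac{1}{K + D{\left(24 \cdot 0,-224 \right)}} = \frac{1}{\frac{28823}{3} + 13 \cdot 24 \cdot 0} = \frac{1}{\frac{28823}{3} + 13 \cdot 0} = \frac{1}{\frac{28823}{3} + 0} = \frac{1}{\frac{28823}{3}} = \frac{3}{28823}$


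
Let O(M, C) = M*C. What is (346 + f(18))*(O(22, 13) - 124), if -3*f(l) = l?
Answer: 55080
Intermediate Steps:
O(M, C) = C*M
f(l) = -l/3
(346 + f(18))*(O(22, 13) - 124) = (346 - ⅓*18)*(13*22 - 124) = (346 - 6)*(286 - 124) = 340*162 = 55080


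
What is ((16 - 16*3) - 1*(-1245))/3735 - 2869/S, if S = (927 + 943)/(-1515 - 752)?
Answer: 4858958843/1396890 ≈ 3478.4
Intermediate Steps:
S = -1870/2267 (S = 1870/(-2267) = 1870*(-1/2267) = -1870/2267 ≈ -0.82488)
((16 - 16*3) - 1*(-1245))/3735 - 2869/S = ((16 - 16*3) - 1*(-1245))/3735 - 2869/(-1870/2267) = ((16 - 48) + 1245)*(1/3735) - 2869*(-2267/1870) = (-32 + 1245)*(1/3735) + 6504023/1870 = 1213*(1/3735) + 6504023/1870 = 1213/3735 + 6504023/1870 = 4858958843/1396890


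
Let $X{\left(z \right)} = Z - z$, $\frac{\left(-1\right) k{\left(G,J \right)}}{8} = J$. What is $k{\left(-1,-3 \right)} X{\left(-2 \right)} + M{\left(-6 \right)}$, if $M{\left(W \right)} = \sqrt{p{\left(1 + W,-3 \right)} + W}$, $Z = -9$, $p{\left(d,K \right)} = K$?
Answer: $-168 + 3 i \approx -168.0 + 3.0 i$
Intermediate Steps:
$k{\left(G,J \right)} = - 8 J$
$X{\left(z \right)} = -9 - z$
$M{\left(W \right)} = \sqrt{-3 + W}$
$k{\left(-1,-3 \right)} X{\left(-2 \right)} + M{\left(-6 \right)} = \left(-8\right) \left(-3\right) \left(-9 - -2\right) + \sqrt{-3 - 6} = 24 \left(-9 + 2\right) + \sqrt{-9} = 24 \left(-7\right) + 3 i = -168 + 3 i$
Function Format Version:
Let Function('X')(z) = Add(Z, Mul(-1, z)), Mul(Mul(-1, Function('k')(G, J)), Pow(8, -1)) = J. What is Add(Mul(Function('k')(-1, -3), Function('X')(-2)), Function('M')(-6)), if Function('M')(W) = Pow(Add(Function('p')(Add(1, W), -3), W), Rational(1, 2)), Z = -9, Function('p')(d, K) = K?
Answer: Add(-168, Mul(3, I)) ≈ Add(-168.00, Mul(3.0000, I))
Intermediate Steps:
Function('k')(G, J) = Mul(-8, J)
Function('X')(z) = Add(-9, Mul(-1, z))
Function('M')(W) = Pow(Add(-3, W), Rational(1, 2))
Add(Mul(Function('k')(-1, -3), Function('X')(-2)), Function('M')(-6)) = Add(Mul(Mul(-8, -3), Add(-9, Mul(-1, -2))), Pow(Add(-3, -6), Rational(1, 2))) = Add(Mul(24, Add(-9, 2)), Pow(-9, Rational(1, 2))) = Add(Mul(24, -7), Mul(3, I)) = Add(-168, Mul(3, I))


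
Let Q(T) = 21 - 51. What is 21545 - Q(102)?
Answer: 21575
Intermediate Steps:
Q(T) = -30
21545 - Q(102) = 21545 - 1*(-30) = 21545 + 30 = 21575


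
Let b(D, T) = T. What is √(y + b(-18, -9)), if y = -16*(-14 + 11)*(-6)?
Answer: 3*I*√33 ≈ 17.234*I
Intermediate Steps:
y = -288 (y = -16*(-3)*(-6) = 48*(-6) = -288)
√(y + b(-18, -9)) = √(-288 - 9) = √(-297) = 3*I*√33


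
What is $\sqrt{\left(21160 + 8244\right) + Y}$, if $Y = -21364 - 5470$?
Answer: $\sqrt{2570} \approx 50.695$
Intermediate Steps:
$Y = -26834$
$\sqrt{\left(21160 + 8244\right) + Y} = \sqrt{\left(21160 + 8244\right) - 26834} = \sqrt{29404 - 26834} = \sqrt{2570}$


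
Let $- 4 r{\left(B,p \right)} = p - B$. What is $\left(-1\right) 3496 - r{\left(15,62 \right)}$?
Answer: $- \frac{13937}{4} \approx -3484.3$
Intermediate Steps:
$r{\left(B,p \right)} = - \frac{p}{4} + \frac{B}{4}$ ($r{\left(B,p \right)} = - \frac{p - B}{4} = - \frac{p}{4} + \frac{B}{4}$)
$\left(-1\right) 3496 - r{\left(15,62 \right)} = \left(-1\right) 3496 - \left(\left(- \frac{1}{4}\right) 62 + \frac{1}{4} \cdot 15\right) = -3496 - \left(- \frac{31}{2} + \frac{15}{4}\right) = -3496 - - \frac{47}{4} = -3496 + \frac{47}{4} = - \frac{13937}{4}$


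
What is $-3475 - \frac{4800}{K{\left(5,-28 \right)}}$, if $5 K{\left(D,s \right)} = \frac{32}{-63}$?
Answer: $43775$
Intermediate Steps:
$K{\left(D,s \right)} = - \frac{32}{315}$ ($K{\left(D,s \right)} = \frac{32 \frac{1}{-63}}{5} = \frac{32 \left(- \frac{1}{63}\right)}{5} = \frac{1}{5} \left(- \frac{32}{63}\right) = - \frac{32}{315}$)
$-3475 - \frac{4800}{K{\left(5,-28 \right)}} = -3475 - \frac{4800}{- \frac{32}{315}} = -3475 - -47250 = -3475 + 47250 = 43775$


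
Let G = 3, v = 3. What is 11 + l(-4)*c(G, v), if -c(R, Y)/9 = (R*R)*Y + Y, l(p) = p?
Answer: 1091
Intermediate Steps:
c(R, Y) = -9*Y - 9*Y*R² (c(R, Y) = -9*((R*R)*Y + Y) = -9*(R²*Y + Y) = -9*(Y*R² + Y) = -9*(Y + Y*R²) = -9*Y - 9*Y*R²)
11 + l(-4)*c(G, v) = 11 - (-36)*3*(1 + 3²) = 11 - (-36)*3*(1 + 9) = 11 - (-36)*3*10 = 11 - 4*(-270) = 11 + 1080 = 1091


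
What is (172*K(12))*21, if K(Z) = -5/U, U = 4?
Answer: -4515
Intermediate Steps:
K(Z) = -5/4
(172*K(12))*21 = (172*(-5/4))*21 = -215*21 = -4515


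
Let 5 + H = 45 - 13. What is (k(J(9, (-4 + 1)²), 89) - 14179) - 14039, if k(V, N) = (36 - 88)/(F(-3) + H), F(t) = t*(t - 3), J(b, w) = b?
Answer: -1269862/45 ≈ -28219.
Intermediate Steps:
H = 27 (H = -5 + (45 - 13) = -5 + 32 = 27)
F(t) = t*(-3 + t)
k(V, N) = -52/45 (k(V, N) = (36 - 88)/(-3*(-3 - 3) + 27) = -52/(-3*(-6) + 27) = -52/(18 + 27) = -52/45)
(k(J(9, (-4 + 1)²), 89) - 14179) - 14039 = (-52/45 - 14179) - 14039 = -638107/45 - 14039 = -1269862/45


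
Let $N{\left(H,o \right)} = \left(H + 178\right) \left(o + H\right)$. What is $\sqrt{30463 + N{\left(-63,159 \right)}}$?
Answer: $77 \sqrt{7} \approx 203.72$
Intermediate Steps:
$N{\left(H,o \right)} = \left(178 + H\right) \left(H + o\right)$
$\sqrt{30463 + N{\left(-63,159 \right)}} = \sqrt{30463 + \left(\left(-63\right)^{2} + 178 \left(-63\right) + 178 \cdot 159 - 10017\right)} = \sqrt{30463 + \left(3969 - 11214 + 28302 - 10017\right)} = \sqrt{30463 + 11040} = \sqrt{41503} = 77 \sqrt{7}$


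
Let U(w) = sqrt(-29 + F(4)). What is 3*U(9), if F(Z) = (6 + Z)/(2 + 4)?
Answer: I*sqrt(246) ≈ 15.684*I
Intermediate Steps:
F(Z) = 1 + Z/6 (F(Z) = (6 + Z)/6 = (6 + Z)*(1/6) = 1 + Z/6)
U(w) = I*sqrt(246)/3 (U(w) = sqrt(-29 + (1 + (1/6)*4)) = sqrt(-29 + (1 + 2/3)) = sqrt(-29 + 5/3) = sqrt(-82/3) = I*sqrt(246)/3)
3*U(9) = 3*(I*sqrt(246)/3) = I*sqrt(246)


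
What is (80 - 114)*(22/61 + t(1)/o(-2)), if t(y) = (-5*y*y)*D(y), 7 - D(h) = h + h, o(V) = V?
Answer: -26673/61 ≈ -437.26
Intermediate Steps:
D(h) = 7 - 2*h (D(h) = 7 - (h + h) = 7 - 2*h)
t(y) = -5*y²*(7 - 2*y) (t(y) = (-5*y*y)*(7 - 2*y) = (-5*y²)*(7 - 2*y) = -5*y²*(7 - 2*y))
(80 - 114)*(22/61 + t(1)/o(-2)) = (80 - 114)*(22/61 + (1²*(-35 + 10*1))/(-2)) = -34*(22*(1/61) + (1*(-35 + 10))*(-½)) = -34*(22/61 + (1*(-25))*(-½)) = -34*(22/61 - 25*(-½)) = -34*(22/61 + 25/2) = -34*1569/122 = -26673/61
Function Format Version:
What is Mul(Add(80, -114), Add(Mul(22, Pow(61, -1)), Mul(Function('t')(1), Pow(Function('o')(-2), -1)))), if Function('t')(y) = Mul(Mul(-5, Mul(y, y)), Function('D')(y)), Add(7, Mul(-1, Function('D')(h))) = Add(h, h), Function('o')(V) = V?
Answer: Rational(-26673, 61) ≈ -437.26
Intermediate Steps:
Function('D')(h) = Add(7, Mul(-2, h)) (Function('D')(h) = Add(7, Mul(-1, Add(h, h))) = Add(7, Mul(-1, Mul(2, h))) = Add(7, Mul(-2, h)))
Function('t')(y) = Mul(-5, Pow(y, 2), Add(7, Mul(-2, y))) (Function('t')(y) = Mul(Mul(-5, Mul(y, y)), Add(7, Mul(-2, y))) = Mul(Mul(-5, Pow(y, 2)), Add(7, Mul(-2, y))) = Mul(-5, Pow(y, 2), Add(7, Mul(-2, y))))
Mul(Add(80, -114), Add(Mul(22, Pow(61, -1)), Mul(Function('t')(1), Pow(Function('o')(-2), -1)))) = Mul(Add(80, -114), Add(Mul(22, Pow(61, -1)), Mul(Mul(Pow(1, 2), Add(-35, Mul(10, 1))), Pow(-2, -1)))) = Mul(-34, Add(Mul(22, Rational(1, 61)), Mul(Mul(1, Add(-35, 10)), Rational(-1, 2)))) = Mul(-34, Add(Rational(22, 61), Mul(Mul(1, -25), Rational(-1, 2)))) = Mul(-34, Add(Rational(22, 61), Mul(-25, Rational(-1, 2)))) = Mul(-34, Add(Rational(22, 61), Rational(25, 2))) = Mul(-34, Rational(1569, 122)) = Rational(-26673, 61)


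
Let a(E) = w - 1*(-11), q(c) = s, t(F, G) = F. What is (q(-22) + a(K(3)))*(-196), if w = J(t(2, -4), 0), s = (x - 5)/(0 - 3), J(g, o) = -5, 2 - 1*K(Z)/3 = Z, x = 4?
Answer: -3724/3 ≈ -1241.3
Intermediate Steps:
K(Z) = 6 - 3*Z
s = ⅓ (s = (4 - 5)/(0 - 3) = -1/(-3) = -1*(-⅓) = ⅓ ≈ 0.33333)
q(c) = ⅓
w = -5
a(E) = 6 (a(E) = -5 - 1*(-11) = -5 + 11 = 6)
(q(-22) + a(K(3)))*(-196) = (⅓ + 6)*(-196) = (19/3)*(-196) = -3724/3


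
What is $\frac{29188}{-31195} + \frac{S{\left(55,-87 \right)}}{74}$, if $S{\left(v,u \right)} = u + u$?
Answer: $- \frac{3793921}{1154215} \approx -3.287$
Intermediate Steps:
$S{\left(v,u \right)} = 2 u$
$\frac{29188}{-31195} + \frac{S{\left(55,-87 \right)}}{74} = \frac{29188}{-31195} + \frac{2 \left(-87\right)}{74} = 29188 \left(- \frac{1}{31195}\right) - \frac{87}{37} = - \frac{29188}{31195} - \frac{87}{37} = - \frac{3793921}{1154215}$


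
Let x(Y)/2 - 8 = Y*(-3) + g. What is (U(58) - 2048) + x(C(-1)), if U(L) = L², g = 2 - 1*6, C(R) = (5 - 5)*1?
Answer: 1324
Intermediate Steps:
C(R) = 0 (C(R) = 0*1 = 0)
g = -4 (g = 2 - 6 = -4)
x(Y) = 8 - 6*Y (x(Y) = 16 + 2*(Y*(-3) - 4) = 16 + 2*(-3*Y - 4) = 16 + 2*(-4 - 3*Y) = 16 + (-8 - 6*Y) = 8 - 6*Y)
(U(58) - 2048) + x(C(-1)) = (58² - 2048) + (8 - 6*0) = (3364 - 2048) + (8 + 0) = 1316 + 8 = 1324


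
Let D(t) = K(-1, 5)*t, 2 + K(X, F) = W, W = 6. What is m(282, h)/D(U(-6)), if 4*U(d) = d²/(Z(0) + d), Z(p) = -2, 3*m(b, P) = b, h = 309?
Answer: -188/9 ≈ -20.889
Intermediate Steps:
m(b, P) = b/3
K(X, F) = 4 (K(X, F) = -2 + 6 = 4)
U(d) = d²/(4*(-2 + d)) (U(d) = (d²/(-2 + d))/4 = d²/(4*(-2 + d)))
D(t) = 4*t
m(282, h)/D(U(-6)) = ((⅓)*282)/((4*((¼)*(-6)²/(-2 - 6)))) = 94/((4*((¼)*36/(-8)))) = 94/((4*((¼)*36*(-⅛)))) = 94/((4*(-9/8))) = 94/(-9/2) = 94*(-2/9) = -188/9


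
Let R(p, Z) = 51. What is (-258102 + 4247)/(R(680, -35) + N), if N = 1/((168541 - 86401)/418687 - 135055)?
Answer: -14354406298686475/2883829804208 ≈ -4977.5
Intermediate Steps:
N = -418687/56545690645 (N = 1/(82140*(1/418687) - 135055) = 1/(82140/418687 - 135055) = 1/(-56545690645/418687) = -418687/56545690645 ≈ -7.4044e-6)
(-258102 + 4247)/(R(680, -35) + N) = (-258102 + 4247)/(51 - 418687/56545690645) = -253855/2883829804208/56545690645 = -253855*56545690645/2883829804208 = -14354406298686475/2883829804208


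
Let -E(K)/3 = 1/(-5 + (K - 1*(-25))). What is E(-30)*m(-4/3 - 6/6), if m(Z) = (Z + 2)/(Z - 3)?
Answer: 3/160 ≈ 0.018750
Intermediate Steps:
m(Z) = (2 + Z)/(-3 + Z)
E(K) = -3/(20 + K) (E(K) = -3/(-5 + (K - 1*(-25))) = -3/(-5 + (K + 25)) = -3/(-5 + (25 + K)) = -3/(20 + K))
E(-30)*m(-4/3 - 6/6) = (-3/(20 - 30))*((2 + (-4/3 - 6/6))/(-3 + (-4/3 - 6/6))) = (-3/(-10))*((2 + (-4*⅓ - 6*⅙))/(-3 + (-4*⅓ - 6*⅙))) = (-3*(-⅒))*((2 + (-4/3 - 1))/(-3 + (-4/3 - 1))) = 3*((2 - 7/3)/(-3 - 7/3))/10 = 3*(-⅓/(-16/3))/10 = 3*(-3/16*(-⅓))/10 = (3/10)*(1/16) = 3/160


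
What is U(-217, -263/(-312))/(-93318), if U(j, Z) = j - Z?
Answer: 67967/29115216 ≈ 0.0023344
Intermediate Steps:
U(-217, -263/(-312))/(-93318) = (-217 - (-263)/(-312))/(-93318) = (-217 - (-263)*(-1)/312)*(-1/93318) = (-217 - 1*263/312)*(-1/93318) = (-217 - 263/312)*(-1/93318) = -67967/312*(-1/93318) = 67967/29115216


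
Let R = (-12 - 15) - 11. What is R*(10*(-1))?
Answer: 380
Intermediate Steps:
R = -38 (R = -27 - 11 = -38)
R*(10*(-1)) = -380*(-1) = -38*(-10) = 380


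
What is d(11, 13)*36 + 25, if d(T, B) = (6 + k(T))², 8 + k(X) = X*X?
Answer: 509821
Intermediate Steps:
k(X) = -8 + X² (k(X) = -8 + X*X = -8 + X²)
d(T, B) = (-2 + T²)² (d(T, B) = (6 + (-8 + T²))² = (-2 + T²)²)
d(11, 13)*36 + 25 = (-2 + 11²)²*36 + 25 = (-2 + 121)²*36 + 25 = 119²*36 + 25 = 14161*36 + 25 = 509796 + 25 = 509821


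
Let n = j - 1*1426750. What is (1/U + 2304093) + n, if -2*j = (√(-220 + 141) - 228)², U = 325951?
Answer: 555023169733/651902 + 228*I*√79 ≈ 8.5139e+5 + 2026.5*I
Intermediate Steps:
j = -(-228 + I*√79)²/2 (j = -(√(-220 + 141) - 228)²/2 = -(√(-79) - 228)²/2 = -(I*√79 - 228)²/2 = -(-228 + I*√79)²/2 ≈ -25953.0 + 2026.5*I)
n = -2905405/2 + 228*I*√79 (n = (-51905/2 + 228*I*√79) - 1*1426750 = (-51905/2 + 228*I*√79) - 1426750 = -2905405/2 + 228*I*√79 ≈ -1.4527e+6 + 2026.5*I)
(1/U + 2304093) + n = (1/325951 + 2304093) + (-2905405/2 + 228*I*√79) = 751021417444/325951 + (-2905405/2 + 228*I*√79) = 555023169733/651902 + 228*I*√79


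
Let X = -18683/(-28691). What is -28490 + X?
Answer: -817387907/28691 ≈ -28489.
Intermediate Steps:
X = 18683/28691 (X = -18683*(-1/28691) = 18683/28691 ≈ 0.65118)
-28490 + X = -28490 + 18683/28691 = -817387907/28691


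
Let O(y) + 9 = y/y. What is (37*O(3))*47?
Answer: -13912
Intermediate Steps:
O(y) = -8 (O(y) = -9 + y/y = -9 + 1 = -8)
(37*O(3))*47 = (37*(-8))*47 = -296*47 = -13912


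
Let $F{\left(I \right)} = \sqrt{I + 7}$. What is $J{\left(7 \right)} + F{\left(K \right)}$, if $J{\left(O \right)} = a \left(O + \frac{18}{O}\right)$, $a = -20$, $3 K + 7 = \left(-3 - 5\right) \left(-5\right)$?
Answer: $- \frac{1340}{7} + 3 \sqrt{2} \approx -187.19$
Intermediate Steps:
$K = 11$ ($K = - \frac{7}{3} + \frac{\left(-3 - 5\right) \left(-5\right)}{3} = - \frac{7}{3} + \frac{\left(-8\right) \left(-5\right)}{3} = - \frac{7}{3} + \frac{1}{3} \cdot 40 = - \frac{7}{3} + \frac{40}{3} = 11$)
$F{\left(I \right)} = \sqrt{7 + I}$
$J{\left(O \right)} = - \frac{360}{O} - 20 O$ ($J{\left(O \right)} = - 20 \left(O + \frac{18}{O}\right) = - \frac{360}{O} - 20 O$)
$J{\left(7 \right)} + F{\left(K \right)} = \left(- \frac{360}{7} - 140\right) + \sqrt{7 + 11} = \left(\left(-360\right) \frac{1}{7} - 140\right) + \sqrt{18} = \left(- \frac{360}{7} - 140\right) + 3 \sqrt{2} = - \frac{1340}{7} + 3 \sqrt{2}$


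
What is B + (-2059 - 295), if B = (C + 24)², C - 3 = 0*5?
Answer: -1625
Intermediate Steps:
C = 3 (C = 3 + 0*5 = 3 + 0 = 3)
B = 729 (B = (3 + 24)² = 27² = 729)
B + (-2059 - 295) = 729 + (-2059 - 295) = 729 - 2354 = -1625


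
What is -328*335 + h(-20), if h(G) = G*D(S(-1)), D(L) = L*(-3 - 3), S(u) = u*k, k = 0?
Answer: -109880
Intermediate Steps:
S(u) = 0 (S(u) = u*0 = 0)
D(L) = -6*L (D(L) = L*(-6) = -6*L)
h(G) = 0 (h(G) = G*(-6*0) = G*0 = 0)
-328*335 + h(-20) = -328*335 + 0 = -109880 + 0 = -109880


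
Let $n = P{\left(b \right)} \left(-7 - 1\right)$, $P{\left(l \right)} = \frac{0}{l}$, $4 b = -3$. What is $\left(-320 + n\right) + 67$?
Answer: $-253$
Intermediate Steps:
$b = - \frac{3}{4}$ ($b = \frac{1}{4} \left(-3\right) = - \frac{3}{4} \approx -0.75$)
$P{\left(l \right)} = 0$
$n = 0$ ($n = 0 \left(-7 - 1\right) = 0 \left(-8\right) = 0$)
$\left(-320 + n\right) + 67 = \left(-320 + 0\right) + 67 = -320 + 67 = -253$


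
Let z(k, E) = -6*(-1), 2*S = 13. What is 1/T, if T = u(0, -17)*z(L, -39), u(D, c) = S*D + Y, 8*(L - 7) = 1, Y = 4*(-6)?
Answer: -1/144 ≈ -0.0069444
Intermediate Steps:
S = 13/2 (S = (½)*13 = 13/2 ≈ 6.5000)
Y = -24
L = 57/8 (L = 7 + (⅛)*1 = 7 + ⅛ = 57/8 ≈ 7.1250)
u(D, c) = -24 + 13*D/2 (u(D, c) = 13*D/2 - 24 = -24 + 13*D/2)
z(k, E) = 6
T = -144 (T = (-24 + (13/2)*0)*6 = (-24 + 0)*6 = -24*6 = -144)
1/T = 1/(-144) = -1/144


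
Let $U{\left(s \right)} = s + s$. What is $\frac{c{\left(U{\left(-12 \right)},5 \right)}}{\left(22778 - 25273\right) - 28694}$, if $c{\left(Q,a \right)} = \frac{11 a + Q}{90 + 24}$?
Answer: $- \frac{31}{3555546} \approx -8.7188 \cdot 10^{-6}$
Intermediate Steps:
$U{\left(s \right)} = 2 s$
$c{\left(Q,a \right)} = \frac{Q}{114} + \frac{11 a}{114}$ ($c{\left(Q,a \right)} = \frac{Q + 11 a}{114} = \left(Q + 11 a\right) \frac{1}{114} = \frac{Q}{114} + \frac{11 a}{114}$)
$\frac{c{\left(U{\left(-12 \right)},5 \right)}}{\left(22778 - 25273\right) - 28694} = \frac{\frac{2 \left(-12\right)}{114} + \frac{11}{114} \cdot 5}{\left(22778 - 25273\right) - 28694} = \frac{\frac{1}{114} \left(-24\right) + \frac{55}{114}}{-2495 - 28694} = \frac{- \frac{4}{19} + \frac{55}{114}}{-31189} = \frac{31}{114} \left(- \frac{1}{31189}\right) = - \frac{31}{3555546}$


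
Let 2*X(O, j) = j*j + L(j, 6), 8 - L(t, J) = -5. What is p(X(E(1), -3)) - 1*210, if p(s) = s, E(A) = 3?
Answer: -199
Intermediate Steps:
L(t, J) = 13 (L(t, J) = 8 - 1*(-5) = 8 + 5 = 13)
X(O, j) = 13/2 + j²/2 (X(O, j) = (j*j + 13)/2 = (j² + 13)/2 = (13 + j²)/2 = 13/2 + j²/2)
p(X(E(1), -3)) - 1*210 = (13/2 + (½)*(-3)²) - 1*210 = (13/2 + (½)*9) - 210 = (13/2 + 9/2) - 210 = 11 - 210 = -199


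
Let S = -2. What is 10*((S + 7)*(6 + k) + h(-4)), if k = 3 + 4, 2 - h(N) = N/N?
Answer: 660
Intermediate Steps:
h(N) = 1 (h(N) = 2 - N/N = 2 - 1*1 = 2 - 1 = 1)
k = 7
10*((S + 7)*(6 + k) + h(-4)) = 10*((-2 + 7)*(6 + 7) + 1) = 10*(5*13 + 1) = 10*(65 + 1) = 10*66 = 660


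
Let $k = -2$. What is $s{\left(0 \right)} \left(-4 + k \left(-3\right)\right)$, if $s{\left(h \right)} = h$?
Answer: $0$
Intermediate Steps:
$s{\left(0 \right)} \left(-4 + k \left(-3\right)\right) = 0 \left(-4 - -6\right) = 0 \left(-4 + 6\right) = 0 \cdot 2 = 0$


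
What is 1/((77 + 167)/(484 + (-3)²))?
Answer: 493/244 ≈ 2.0205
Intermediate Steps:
1/((77 + 167)/(484 + (-3)²)) = 1/(244/(484 + 9)) = 1/(244/493) = 493/244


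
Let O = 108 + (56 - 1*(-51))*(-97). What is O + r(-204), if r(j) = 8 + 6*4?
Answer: -10239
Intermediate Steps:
O = -10271 (O = 108 + (56 + 51)*(-97) = 108 + 107*(-97) = 108 - 10379 = -10271)
r(j) = 32 (r(j) = 8 + 24 = 32)
O + r(-204) = -10271 + 32 = -10239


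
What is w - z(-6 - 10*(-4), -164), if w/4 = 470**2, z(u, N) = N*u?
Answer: 889176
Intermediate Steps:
w = 883600 (w = 4*470**2 = 4*220900 = 883600)
w - z(-6 - 10*(-4), -164) = 883600 - (-164)*(-6 - 10*(-4)) = 883600 - (-164)*(-6 + 40) = 883600 - (-164)*34 = 883600 - 1*(-5576) = 883600 + 5576 = 889176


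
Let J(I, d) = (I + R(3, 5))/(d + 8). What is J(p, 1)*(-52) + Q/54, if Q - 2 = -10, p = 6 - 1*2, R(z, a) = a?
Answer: -1408/27 ≈ -52.148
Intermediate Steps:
p = 4 (p = 6 - 2 = 4)
J(I, d) = (5 + I)/(8 + d) (J(I, d) = (I + 5)/(d + 8) = (5 + I)/(8 + d))
Q = -8 (Q = 2 - 10 = -8)
J(p, 1)*(-52) + Q/54 = ((5 + 4)/(8 + 1))*(-52) - 8/54 = (9/9)*(-52) - 8*1/54 = ((1/9)*9)*(-52) - 4/27 = 1*(-52) - 4/27 = -52 - 4/27 = -1408/27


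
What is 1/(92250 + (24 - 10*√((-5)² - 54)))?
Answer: 46137/4257246988 + 5*I*√29/4257246988 ≈ 1.0837e-5 + 6.3247e-9*I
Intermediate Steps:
1/(92250 + (24 - 10*√((-5)² - 54))) = 1/(92250 + (24 - 10*√(25 - 54))) = 1/(92250 + (24 - 10*I*√29)) = 1/(92274 - 10*I*√29)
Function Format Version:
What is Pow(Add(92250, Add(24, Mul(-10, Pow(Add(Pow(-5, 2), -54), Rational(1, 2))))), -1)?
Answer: Add(Rational(46137, 4257246988), Mul(Rational(5, 4257246988), I, Pow(29, Rational(1, 2)))) ≈ Add(1.0837e-5, Mul(6.3247e-9, I))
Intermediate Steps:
Pow(Add(92250, Add(24, Mul(-10, Pow(Add(Pow(-5, 2), -54), Rational(1, 2))))), -1) = Pow(Add(92250, Add(24, Mul(-10, Pow(Add(25, -54), Rational(1, 2))))), -1) = Pow(Add(92250, Add(24, Mul(-10, Pow(-29, Rational(1, 2))))), -1) = Pow(Add(92250, Add(24, Mul(-10, Mul(I, Pow(29, Rational(1, 2)))))), -1) = Pow(Add(92250, Add(24, Mul(-10, I, Pow(29, Rational(1, 2))))), -1) = Pow(Add(92274, Mul(-10, I, Pow(29, Rational(1, 2)))), -1)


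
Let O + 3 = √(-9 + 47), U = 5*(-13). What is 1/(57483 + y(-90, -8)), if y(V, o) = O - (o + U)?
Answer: 57553/3312347771 - √38/3312347771 ≈ 1.7373e-5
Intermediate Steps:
U = -65
O = -3 + √38 (O = -3 + √(-9 + 47) = -3 + √38 ≈ 3.1644)
y(V, o) = 62 + √38 - o (y(V, o) = (-3 + √38) - (o - 65) = (-3 + √38) - (-65 + o) = (-3 + √38) + (65 - o) = 62 + √38 - o)
1/(57483 + y(-90, -8)) = 1/(57483 + (62 + √38 - 1*(-8))) = 1/(57483 + (62 + √38 + 8)) = 1/(57483 + (70 + √38)) = 1/(57553 + √38)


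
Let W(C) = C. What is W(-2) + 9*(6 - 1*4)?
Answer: 16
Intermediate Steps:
W(-2) + 9*(6 - 1*4) = -2 + 9*(6 - 1*4) = -2 + 9*(6 - 4) = -2 + 9*2 = -2 + 18 = 16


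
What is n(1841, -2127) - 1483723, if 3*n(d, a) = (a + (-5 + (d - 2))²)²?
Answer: 11299200470872/3 ≈ 3.7664e+12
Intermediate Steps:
n(d, a) = (a + (-7 + d)²)²/3 (n(d, a) = (a + (-5 + (d - 2))²)²/3 = (a + (-5 + (-2 + d))²)²/3 = (a + (-7 + d)²)²/3)
n(1841, -2127) - 1483723 = (-2127 + (-7 + 1841)²)²/3 - 1483723 = (-2127 + 1834²)²/3 - 1483723 = (-2127 + 3363556)²/3 - 1483723 = (⅓)*3361429² - 1483723 = (⅓)*11299204922041 - 1483723 = 11299204922041/3 - 1483723 = 11299200470872/3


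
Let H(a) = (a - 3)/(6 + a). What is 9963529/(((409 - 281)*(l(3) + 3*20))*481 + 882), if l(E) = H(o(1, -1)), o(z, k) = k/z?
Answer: 49817645/18228538 ≈ 2.7329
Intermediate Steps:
H(a) = (-3 + a)/(6 + a)
l(E) = -4/5 (l(E) = (-3 - 1/1)/(6 - 1/1) = (-3 - 1*1)/(6 - 1*1) = (-3 - 1)/(6 - 1) = -4/5)
9963529/(((409 - 281)*(l(3) + 3*20))*481 + 882) = 9963529/(((409 - 281)*(-4/5 + 3*20))*481 + 882) = 9963529/((128*(-4/5 + 60))*481 + 882) = 9963529/((128*(296/5))*481 + 882) = 9963529/((37888/5)*481 + 882) = 9963529/(18224128/5 + 882) = 9963529/(18228538/5) = 9963529*(5/18228538) = 49817645/18228538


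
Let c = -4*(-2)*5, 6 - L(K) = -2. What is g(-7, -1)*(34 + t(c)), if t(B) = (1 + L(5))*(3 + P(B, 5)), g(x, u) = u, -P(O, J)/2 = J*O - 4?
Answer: 3467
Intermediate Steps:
P(O, J) = 8 - 2*J*O (P(O, J) = -2*(J*O - 4) = -2*(-4 + J*O) = 8 - 2*J*O)
L(K) = 8 (L(K) = 6 - 1*(-2) = 6 + 2 = 8)
c = 40 (c = 8*5 = 40)
t(B) = 99 - 90*B (t(B) = (1 + 8)*(3 + (8 - 2*5*B)) = 9*(3 + (8 - 10*B)) = 9*(11 - 10*B) = 99 - 90*B)
g(-7, -1)*(34 + t(c)) = -(34 + (99 - 90*40)) = -(34 + (99 - 3600)) = -(34 - 3501) = -1*(-3467) = 3467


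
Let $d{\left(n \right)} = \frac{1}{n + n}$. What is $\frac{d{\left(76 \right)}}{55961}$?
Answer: $\frac{1}{8506072} \approx 1.1756 \cdot 10^{-7}$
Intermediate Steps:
$d{\left(n \right)} = \frac{1}{2 n}$
$\frac{d{\left(76 \right)}}{55961} = \frac{\frac{1}{2} \cdot \frac{1}{76}}{55961} = \frac{1}{2} \cdot \frac{1}{76} \cdot \frac{1}{55961} = \frac{1}{152} \cdot \frac{1}{55961} = \frac{1}{8506072}$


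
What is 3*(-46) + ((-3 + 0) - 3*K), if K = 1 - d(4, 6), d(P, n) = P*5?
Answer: -84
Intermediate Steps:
d(P, n) = 5*P
K = -19 (K = 1 - 5*4 = 1 - 1*20 = 1 - 20 = -19)
3*(-46) + ((-3 + 0) - 3*K) = 3*(-46) + ((-3 + 0) - 3*(-19)) = -138 + (-3 + 57) = -138 + 54 = -84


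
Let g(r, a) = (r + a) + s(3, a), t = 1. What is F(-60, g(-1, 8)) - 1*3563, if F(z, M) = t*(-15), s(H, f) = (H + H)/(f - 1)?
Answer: -3578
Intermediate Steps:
s(H, f) = 2*H/(-1 + f) (s(H, f) = (2*H)/(-1 + f) = 2*H/(-1 + f))
g(r, a) = a + r + 6/(-1 + a) (g(r, a) = (r + a) + 2*3/(-1 + a) = (a + r) + 6/(-1 + a) = a + r + 6/(-1 + a))
F(z, M) = -15 (F(z, M) = 1*(-15) = -15)
F(-60, g(-1, 8)) - 1*3563 = -15 - 1*3563 = -15 - 3563 = -3578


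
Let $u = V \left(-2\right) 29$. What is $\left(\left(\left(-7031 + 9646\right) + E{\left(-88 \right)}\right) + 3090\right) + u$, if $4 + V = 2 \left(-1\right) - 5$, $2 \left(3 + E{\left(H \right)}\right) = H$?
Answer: $6296$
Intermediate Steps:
$E{\left(H \right)} = -3 + \frac{H}{2}$
$V = -11$ ($V = -4 + \left(2 \left(-1\right) - 5\right) = -4 - 7 = -11$)
$u = 638$ ($u = \left(-11\right) \left(-2\right) 29 = 22 \cdot 29 = 638$)
$\left(\left(\left(-7031 + 9646\right) + E{\left(-88 \right)}\right) + 3090\right) + u = \left(\left(\left(-7031 + 9646\right) + \left(-3 + \frac{1}{2} \left(-88\right)\right)\right) + 3090\right) + 638 = \left(\left(2615 - 47\right) + 3090\right) + 638 = \left(2568 + 3090\right) + 638 = 5658 + 638 = 6296$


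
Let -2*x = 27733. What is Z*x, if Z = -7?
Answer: 194131/2 ≈ 97066.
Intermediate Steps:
x = -27733/2 (x = -½*27733 = -27733/2 ≈ -13867.)
Z*x = -7*(-27733/2) = 194131/2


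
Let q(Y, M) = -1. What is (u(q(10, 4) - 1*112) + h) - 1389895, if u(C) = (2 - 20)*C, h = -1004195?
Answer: -2392056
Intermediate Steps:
u(C) = -18*C
(u(q(10, 4) - 1*112) + h) - 1389895 = (-18*(-1 - 1*112) - 1004195) - 1389895 = (-18*(-1 - 112) - 1004195) - 1389895 = (-18*(-113) - 1004195) - 1389895 = (2034 - 1004195) - 1389895 = -1002161 - 1389895 = -2392056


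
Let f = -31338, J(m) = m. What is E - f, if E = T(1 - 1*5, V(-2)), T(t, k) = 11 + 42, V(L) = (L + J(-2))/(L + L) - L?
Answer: 31391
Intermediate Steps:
V(L) = -L + (-2 + L)/(2*L) (V(L) = (L - 2)/(L + L) - L = (-2 + L)/((2*L)) - L = (-2 + L)*(1/(2*L)) - L = (-2 + L)/(2*L) - L = -L + (-2 + L)/(2*L))
T(t, k) = 53
E = 53
E - f = 53 - 1*(-31338) = 53 + 31338 = 31391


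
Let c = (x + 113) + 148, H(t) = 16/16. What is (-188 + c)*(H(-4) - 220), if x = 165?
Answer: -52122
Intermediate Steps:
H(t) = 1 (H(t) = 16*(1/16) = 1)
c = 426 (c = (165 + 113) + 148 = 278 + 148 = 426)
(-188 + c)*(H(-4) - 220) = (-188 + 426)*(1 - 220) = 238*(-219) = -52122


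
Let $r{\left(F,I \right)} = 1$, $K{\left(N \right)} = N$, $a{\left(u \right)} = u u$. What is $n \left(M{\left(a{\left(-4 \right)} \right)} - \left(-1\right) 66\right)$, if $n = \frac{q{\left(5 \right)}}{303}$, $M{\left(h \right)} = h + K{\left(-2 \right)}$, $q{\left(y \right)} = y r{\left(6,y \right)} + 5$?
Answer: $\frac{800}{303} \approx 2.6403$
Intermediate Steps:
$a{\left(u \right)} = u^{2}$
$q{\left(y \right)} = 5 + y$ ($q{\left(y \right)} = y 1 + 5 = y + 5 = 5 + y$)
$M{\left(h \right)} = -2 + h$ ($M{\left(h \right)} = h - 2 = -2 + h$)
$n = \frac{10}{303}$ ($n = \frac{5 + 5}{303} = 10 \cdot \frac{1}{303} = \frac{10}{303} \approx 0.033003$)
$n \left(M{\left(a{\left(-4 \right)} \right)} - \left(-1\right) 66\right) = \frac{10 \left(\left(-2 + \left(-4\right)^{2}\right) - \left(-1\right) 66\right)}{303} = \frac{10 \left(\left(-2 + 16\right) - -66\right)}{303} = \frac{10 \left(14 + 66\right)}{303} = \frac{10}{303} \cdot 80 = \frac{800}{303}$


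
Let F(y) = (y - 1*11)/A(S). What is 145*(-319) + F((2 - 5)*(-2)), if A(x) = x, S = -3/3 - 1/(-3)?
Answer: -92495/2 ≈ -46248.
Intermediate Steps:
S = -⅔ (S = -3*⅓ - 1*(-⅓) = -1 + ⅓ = -⅔ ≈ -0.66667)
F(y) = 33/2 - 3*y/2 (F(y) = (y - 1*11)/(-⅔) = (y - 11)*(-3/2) = (-11 + y)*(-3/2) = 33/2 - 3*y/2)
145*(-319) + F((2 - 5)*(-2)) = 145*(-319) + (33/2 - 3*(2 - 5)*(-2)/2) = -46255 + (33/2 - (-9)*(-2)/2) = -46255 + (33/2 - 3/2*6) = -46255 + (33/2 - 9) = -46255 + 15/2 = -92495/2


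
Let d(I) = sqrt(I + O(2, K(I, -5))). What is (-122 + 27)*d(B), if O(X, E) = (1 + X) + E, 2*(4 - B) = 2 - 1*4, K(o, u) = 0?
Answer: -190*sqrt(2) ≈ -268.70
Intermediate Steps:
B = 5 (B = 4 - (2 - 1*4)/2 = 4 - (2 - 4)/2 = 4 - 1/2*(-2) = 4 + 1 = 5)
O(X, E) = 1 + E + X
d(I) = sqrt(3 + I) (d(I) = sqrt(I + (1 + 0 + 2)) = sqrt(I + 3) = sqrt(3 + I))
(-122 + 27)*d(B) = (-122 + 27)*sqrt(3 + 5) = -190*sqrt(2)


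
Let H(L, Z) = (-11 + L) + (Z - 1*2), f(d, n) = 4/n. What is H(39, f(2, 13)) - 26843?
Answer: -348617/13 ≈ -26817.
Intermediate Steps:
H(L, Z) = -13 + L + Z (H(L, Z) = (-11 + L) + (Z - 2) = (-11 + L) + (-2 + Z) = -13 + L + Z)
H(39, f(2, 13)) - 26843 = (-13 + 39 + 4/13) - 26843 = 342/13 - 26843 = -348617/13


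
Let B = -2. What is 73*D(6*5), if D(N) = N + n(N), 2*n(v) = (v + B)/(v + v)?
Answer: 66211/30 ≈ 2207.0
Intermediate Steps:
n(v) = (-2 + v)/(4*v) (n(v) = ((v - 2)/(v + v))/2 = ((-2 + v)/((2*v)))/2 = ((-2 + v)*(1/(2*v)))/2 = ((-2 + v)/(2*v))/2 = (-2 + v)/(4*v))
D(N) = N + (-2 + N)/(4*N)
73*D(6*5) = 73*(1/4 + 6*5 - 1/(2*(6*5))) = 73*(1/4 + 30 - 1/2/30) = 73*(1/4 + 30 - 1/2*1/30) = 73*(1/4 + 30 - 1/60) = 73*(907/30) = 66211/30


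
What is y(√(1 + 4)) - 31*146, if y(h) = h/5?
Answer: -4526 + √5/5 ≈ -4525.6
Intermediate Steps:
y(h) = h/5 (y(h) = h*(⅕) = h/5)
y(√(1 + 4)) - 31*146 = √(1 + 4)/5 - 31*146 = √5/5 - 4526 = -4526 + √5/5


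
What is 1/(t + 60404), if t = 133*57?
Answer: 1/67985 ≈ 1.4709e-5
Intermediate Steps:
t = 7581
1/(t + 60404) = 1/(7581 + 60404) = 1/67985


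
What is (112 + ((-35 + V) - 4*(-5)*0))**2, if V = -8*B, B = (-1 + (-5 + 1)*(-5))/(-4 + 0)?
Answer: 13225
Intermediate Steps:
B = -19/4 (B = (-1 - 4*(-5))/(-4) = (-1 + 20)*(-1/4) = 19*(-1/4) = -19/4 ≈ -4.7500)
V = 38 (V = -8*(-19/4) = 38)
(112 + ((-35 + V) - 4*(-5)*0))**2 = (112 + ((-35 + 38) - 4*(-5)*0))**2 = (112 + (3 + 20*0))**2 = (112 + (3 + 0))**2 = (112 + 3)**2 = 115**2 = 13225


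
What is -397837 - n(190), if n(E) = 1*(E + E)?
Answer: -398217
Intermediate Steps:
n(E) = 2*E (n(E) = 1*(2*E) = 2*E)
-397837 - n(190) = -397837 - 2*190 = -397837 - 1*380 = -397837 - 380 = -398217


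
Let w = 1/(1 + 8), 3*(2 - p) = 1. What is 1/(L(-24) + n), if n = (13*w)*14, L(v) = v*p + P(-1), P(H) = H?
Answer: -9/187 ≈ -0.048128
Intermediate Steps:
p = 5/3 (p = 2 - 1/3*1 = 2 - 1/3 = 5/3 ≈ 1.6667)
w = 1/9 ≈ 0.11111
L(v) = -1 + 5*v/3 (L(v) = v*(5/3) - 1 = 5*v/3 - 1 = -1 + 5*v/3)
n = 182/9 (n = (13*(1/9))*14 = (13/9)*14 = 182/9 ≈ 20.222)
1/(L(-24) + n) = 1/((-1 + (5/3)*(-24)) + 182/9) = 1/((-1 - 40) + 182/9) = 1/(-41 + 182/9) = 1/(-187/9) = -9/187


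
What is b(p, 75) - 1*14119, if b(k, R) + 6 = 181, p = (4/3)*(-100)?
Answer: -13944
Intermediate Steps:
p = -400/3 (p = (4*(1/3))*(-100) = (4/3)*(-100) = -400/3 ≈ -133.33)
b(k, R) = 175 (b(k, R) = -6 + 181 = 175)
b(p, 75) - 1*14119 = 175 - 1*14119 = 175 - 14119 = -13944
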